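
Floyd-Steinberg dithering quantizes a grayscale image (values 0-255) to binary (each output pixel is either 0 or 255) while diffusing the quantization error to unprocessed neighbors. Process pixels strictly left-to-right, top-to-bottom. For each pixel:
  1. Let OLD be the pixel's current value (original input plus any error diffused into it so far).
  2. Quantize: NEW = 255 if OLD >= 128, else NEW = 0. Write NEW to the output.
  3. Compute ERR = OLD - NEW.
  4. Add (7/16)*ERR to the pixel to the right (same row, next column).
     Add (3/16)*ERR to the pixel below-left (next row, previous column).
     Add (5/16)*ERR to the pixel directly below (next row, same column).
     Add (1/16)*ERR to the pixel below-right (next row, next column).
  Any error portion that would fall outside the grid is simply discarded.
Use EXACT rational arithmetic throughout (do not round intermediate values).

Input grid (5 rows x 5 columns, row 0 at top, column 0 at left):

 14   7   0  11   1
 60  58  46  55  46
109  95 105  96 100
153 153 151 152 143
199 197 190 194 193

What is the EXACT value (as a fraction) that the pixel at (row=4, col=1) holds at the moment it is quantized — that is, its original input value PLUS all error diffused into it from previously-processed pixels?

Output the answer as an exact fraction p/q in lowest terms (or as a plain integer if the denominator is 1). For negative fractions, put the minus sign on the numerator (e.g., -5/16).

(0,0): OLD=14 → NEW=0, ERR=14
(0,1): OLD=105/8 → NEW=0, ERR=105/8
(0,2): OLD=735/128 → NEW=0, ERR=735/128
(0,3): OLD=27673/2048 → NEW=0, ERR=27673/2048
(0,4): OLD=226479/32768 → NEW=0, ERR=226479/32768
(1,0): OLD=8555/128 → NEW=0, ERR=8555/128
(1,1): OLD=95533/1024 → NEW=0, ERR=95533/1024
(1,2): OLD=3013489/32768 → NEW=0, ERR=3013489/32768
(1,3): OLD=13252925/131072 → NEW=0, ERR=13252925/131072
(1,4): OLD=195540119/2097152 → NEW=0, ERR=195540119/2097152
(2,0): OLD=2414655/16384 → NEW=255, ERR=-1763265/16384
(2,1): OLD=51637477/524288 → NEW=0, ERR=51637477/524288
(2,2): OLD=1691293295/8388608 → NEW=255, ERR=-447801745/8388608
(2,3): OLD=17109160285/134217728 → NEW=0, ERR=17109160285/134217728
(2,4): OLD=410656320075/2147483648 → NEW=255, ERR=-136952010165/2147483648
(3,0): OLD=1156247055/8388608 → NEW=255, ERR=-982847985/8388608
(3,1): OLD=7770088867/67108864 → NEW=0, ERR=7770088867/67108864
(3,2): OLD=461773810353/2147483648 → NEW=255, ERR=-85834519887/2147483648
(3,3): OLD=683134767289/4294967296 → NEW=255, ERR=-412081893191/4294967296
(3,4): OLD=6120284948381/68719476736 → NEW=0, ERR=6120284948381/68719476736
(4,0): OLD=197670970177/1073741824 → NEW=255, ERR=-76133194943/1073741824
(4,1): OLD=6437105304193/34359738368 → NEW=255, ERR=-2324627979647/34359738368
Target (4,1): original=197, with diffused error = 6437105304193/34359738368

Answer: 6437105304193/34359738368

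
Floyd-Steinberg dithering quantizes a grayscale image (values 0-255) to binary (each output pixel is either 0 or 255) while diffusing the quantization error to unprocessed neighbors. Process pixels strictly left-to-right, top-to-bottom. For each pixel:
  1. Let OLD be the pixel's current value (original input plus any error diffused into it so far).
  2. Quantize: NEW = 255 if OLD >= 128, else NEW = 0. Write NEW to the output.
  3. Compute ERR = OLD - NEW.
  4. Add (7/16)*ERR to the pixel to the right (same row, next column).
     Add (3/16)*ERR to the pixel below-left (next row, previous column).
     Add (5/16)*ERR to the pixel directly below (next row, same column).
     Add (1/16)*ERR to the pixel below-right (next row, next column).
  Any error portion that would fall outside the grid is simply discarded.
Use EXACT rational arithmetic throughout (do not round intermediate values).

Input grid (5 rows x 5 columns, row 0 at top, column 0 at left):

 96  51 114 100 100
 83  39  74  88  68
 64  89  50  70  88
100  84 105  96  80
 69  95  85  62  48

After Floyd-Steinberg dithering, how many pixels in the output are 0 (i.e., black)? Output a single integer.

(0,0): OLD=96 → NEW=0, ERR=96
(0,1): OLD=93 → NEW=0, ERR=93
(0,2): OLD=2475/16 → NEW=255, ERR=-1605/16
(0,3): OLD=14365/256 → NEW=0, ERR=14365/256
(0,4): OLD=510155/4096 → NEW=0, ERR=510155/4096
(1,0): OLD=2087/16 → NEW=255, ERR=-1993/16
(1,1): OLD=97/128 → NEW=0, ERR=97/128
(1,2): OLD=242965/4096 → NEW=0, ERR=242965/4096
(1,3): OLD=2434177/16384 → NEW=255, ERR=-1743743/16384
(1,4): OLD=16742051/262144 → NEW=0, ERR=16742051/262144
(2,0): OLD=51643/2048 → NEW=0, ERR=51643/2048
(2,1): OLD=6789913/65536 → NEW=0, ERR=6789913/65536
(2,2): OLD=98520139/1048576 → NEW=0, ERR=98520139/1048576
(2,3): OLD=1569151985/16777216 → NEW=0, ERR=1569151985/16777216
(2,4): OLD=38178247511/268435456 → NEW=255, ERR=-30272793769/268435456
(3,0): OLD=133490219/1048576 → NEW=0, ERR=133490219/1048576
(3,1): OLD=1604456175/8388608 → NEW=255, ERR=-534638865/8388608
(3,2): OLD=35028063573/268435456 → NEW=255, ERR=-33422977707/268435456
(3,3): OLD=29786368693/536870912 → NEW=0, ERR=29786368693/536870912
(3,4): OLD=643184274041/8589934592 → NEW=0, ERR=643184274041/8589934592
(4,0): OLD=12996715397/134217728 → NEW=0, ERR=12996715397/134217728
(4,1): OLD=438338253221/4294967296 → NEW=0, ERR=438338253221/4294967296
(4,2): OLD=6676822828299/68719476736 → NEW=0, ERR=6676822828299/68719476736
(4,3): OLD=140850896967717/1099511627776 → NEW=255, ERR=-139524568115163/1099511627776
(4,4): OLD=340393371795331/17592186044416 → NEW=0, ERR=340393371795331/17592186044416
Output grid:
  Row 0: ..#..  (4 black, running=4)
  Row 1: #..#.  (3 black, running=7)
  Row 2: ....#  (4 black, running=11)
  Row 3: .##..  (3 black, running=14)
  Row 4: ...#.  (4 black, running=18)

Answer: 18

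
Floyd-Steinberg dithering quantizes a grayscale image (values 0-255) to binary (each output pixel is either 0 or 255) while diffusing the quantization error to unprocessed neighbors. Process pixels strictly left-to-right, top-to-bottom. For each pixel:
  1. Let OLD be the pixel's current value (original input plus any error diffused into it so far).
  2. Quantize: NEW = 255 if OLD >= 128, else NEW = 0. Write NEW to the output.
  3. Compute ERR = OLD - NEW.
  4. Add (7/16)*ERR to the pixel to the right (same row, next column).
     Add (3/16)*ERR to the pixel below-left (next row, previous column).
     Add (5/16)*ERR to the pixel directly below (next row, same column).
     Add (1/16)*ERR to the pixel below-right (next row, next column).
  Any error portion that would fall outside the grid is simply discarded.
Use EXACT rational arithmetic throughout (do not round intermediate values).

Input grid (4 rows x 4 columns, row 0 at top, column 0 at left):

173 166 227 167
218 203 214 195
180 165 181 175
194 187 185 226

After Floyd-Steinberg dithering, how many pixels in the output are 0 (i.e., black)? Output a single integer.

Answer: 3

Derivation:
(0,0): OLD=173 → NEW=255, ERR=-82
(0,1): OLD=1041/8 → NEW=255, ERR=-999/8
(0,2): OLD=22063/128 → NEW=255, ERR=-10577/128
(0,3): OLD=267977/2048 → NEW=255, ERR=-254263/2048
(1,0): OLD=21627/128 → NEW=255, ERR=-11013/128
(1,1): OLD=108253/1024 → NEW=0, ERR=108253/1024
(1,2): OLD=6663201/32768 → NEW=255, ERR=-1692639/32768
(1,3): OLD=67338935/524288 → NEW=255, ERR=-66354505/524288
(2,0): OLD=2833359/16384 → NEW=255, ERR=-1344561/16384
(2,1): OLD=77106901/524288 → NEW=255, ERR=-56586539/524288
(2,2): OLD=105397897/1048576 → NEW=0, ERR=105397897/1048576
(2,3): OLD=2956088581/16777216 → NEW=255, ERR=-1322101499/16777216
(3,0): OLD=1242500575/8388608 → NEW=255, ERR=-896594465/8388608
(3,1): OLD=16136765057/134217728 → NEW=0, ERR=16136765057/134217728
(3,2): OLD=531479894399/2147483648 → NEW=255, ERR=-16128435841/2147483648
(3,3): OLD=7022111753977/34359738368 → NEW=255, ERR=-1739621529863/34359738368
Output grid:
  Row 0: ####  (0 black, running=0)
  Row 1: #.##  (1 black, running=1)
  Row 2: ##.#  (1 black, running=2)
  Row 3: #.##  (1 black, running=3)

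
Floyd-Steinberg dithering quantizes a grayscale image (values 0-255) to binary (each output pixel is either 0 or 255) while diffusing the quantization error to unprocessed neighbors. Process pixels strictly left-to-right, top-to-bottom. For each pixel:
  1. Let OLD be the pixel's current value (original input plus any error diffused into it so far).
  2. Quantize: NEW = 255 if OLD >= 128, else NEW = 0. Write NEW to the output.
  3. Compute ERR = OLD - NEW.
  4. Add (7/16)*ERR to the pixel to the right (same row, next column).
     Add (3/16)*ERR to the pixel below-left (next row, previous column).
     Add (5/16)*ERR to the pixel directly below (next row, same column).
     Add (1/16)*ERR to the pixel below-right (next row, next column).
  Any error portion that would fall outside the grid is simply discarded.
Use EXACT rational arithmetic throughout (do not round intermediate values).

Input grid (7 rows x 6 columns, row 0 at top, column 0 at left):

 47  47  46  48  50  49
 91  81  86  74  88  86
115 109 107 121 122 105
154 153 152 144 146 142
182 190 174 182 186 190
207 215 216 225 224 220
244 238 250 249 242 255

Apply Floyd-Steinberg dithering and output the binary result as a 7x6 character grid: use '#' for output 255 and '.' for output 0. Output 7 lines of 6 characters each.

Answer: ......
.#.#.#
#.#.#.
.#.#.#
######
##.##.
######

Derivation:
(0,0): OLD=47 → NEW=0, ERR=47
(0,1): OLD=1081/16 → NEW=0, ERR=1081/16
(0,2): OLD=19343/256 → NEW=0, ERR=19343/256
(0,3): OLD=332009/4096 → NEW=0, ERR=332009/4096
(0,4): OLD=5600863/65536 → NEW=0, ERR=5600863/65536
(0,5): OLD=90586265/1048576 → NEW=0, ERR=90586265/1048576
(1,0): OLD=30299/256 → NEW=0, ERR=30299/256
(1,1): OLD=350205/2048 → NEW=255, ERR=-172035/2048
(1,2): OLD=6047809/65536 → NEW=0, ERR=6047809/65536
(1,3): OLD=42061101/262144 → NEW=255, ERR=-24785619/262144
(1,4): OLD=1587219815/16777216 → NEW=0, ERR=1587219815/16777216
(1,5): OLD=42876710049/268435456 → NEW=255, ERR=-25574331231/268435456
(2,0): OLD=4464175/32768 → NEW=255, ERR=-3891665/32768
(2,1): OLD=58185845/1048576 → NEW=0, ERR=58185845/1048576
(2,2): OLD=2300778399/16777216 → NEW=255, ERR=-1977411681/16777216
(2,3): OLD=8508654439/134217728 → NEW=0, ERR=8508654439/134217728
(2,4): OLD=667981289909/4294967296 → NEW=255, ERR=-427235370571/4294967296
(2,5): OLD=2585279237443/68719476736 → NEW=0, ERR=2585279237443/68719476736
(3,0): OLD=2135582399/16777216 → NEW=0, ERR=2135582399/16777216
(3,1): OLD=26374900819/134217728 → NEW=255, ERR=-7850619821/134217728
(3,2): OLD=112670229993/1073741824 → NEW=0, ERR=112670229993/1073741824
(3,3): OLD=12623832297979/68719476736 → NEW=255, ERR=-4899634269701/68719476736
(3,4): OLD=52082348453403/549755813888 → NEW=0, ERR=52082348453403/549755813888
(3,5): OLD=1662346690391989/8796093022208 → NEW=255, ERR=-580657030271051/8796093022208
(4,0): OLD=452713460433/2147483648 → NEW=255, ERR=-94894869807/2147483648
(4,1): OLD=6185412542621/34359738368 → NEW=255, ERR=-2576320741219/34359738368
(4,2): OLD=172582586296263/1099511627776 → NEW=255, ERR=-107792878786617/1099511627776
(4,3): OLD=2483125373234563/17592186044416 → NEW=255, ERR=-2002882068091517/17592186044416
(4,4): OLD=41929098389416115/281474976710656 → NEW=255, ERR=-29847020671801165/281474976710656
(4,5): OLD=580515822062560261/4503599627370496 → NEW=255, ERR=-567902082916916219/4503599627370496
(5,0): OLD=98478901666599/549755813888 → NEW=255, ERR=-41708830874841/549755813888
(5,1): OLD=2414220239005591/17592186044416 → NEW=255, ERR=-2071787202320489/17592186044416
(5,2): OLD=15172465913275117/140737488355328 → NEW=0, ERR=15172465913275117/140737488355328
(5,3): OLD=948357834512114431/4503599627370496 → NEW=255, ERR=-200060070467362049/4503599627370496
(5,4): OLD=1267034357412256639/9007199254740992 → NEW=255, ERR=-1029801452546696321/9007199254740992
(5,5): OLD=17862605718194618123/144115188075855872 → NEW=0, ERR=17862605718194618123/144115188075855872
(6,0): OLD=55791119770464037/281474976710656 → NEW=255, ERR=-15984999290753243/281474976710656
(6,1): OLD=863898614164998337/4503599627370496 → NEW=255, ERR=-284519290814478143/4503599627370496
(6,2): OLD=4329950071177131097/18014398509481984 → NEW=255, ERR=-263721548740774823/18014398509481984
(6,3): OLD=61685378332862596565/288230376151711744 → NEW=255, ERR=-11813367585823898155/288230376151711744
(6,4): OLD=962938000750445711925/4611686018427387904 → NEW=255, ERR=-213041933948538203595/4611686018427387904
(6,5): OLD=19655143988751205606483/73786976294838206464 → NEW=255, ERR=839465033567462958163/73786976294838206464
Row 0: ......
Row 1: .#.#.#
Row 2: #.#.#.
Row 3: .#.#.#
Row 4: ######
Row 5: ##.##.
Row 6: ######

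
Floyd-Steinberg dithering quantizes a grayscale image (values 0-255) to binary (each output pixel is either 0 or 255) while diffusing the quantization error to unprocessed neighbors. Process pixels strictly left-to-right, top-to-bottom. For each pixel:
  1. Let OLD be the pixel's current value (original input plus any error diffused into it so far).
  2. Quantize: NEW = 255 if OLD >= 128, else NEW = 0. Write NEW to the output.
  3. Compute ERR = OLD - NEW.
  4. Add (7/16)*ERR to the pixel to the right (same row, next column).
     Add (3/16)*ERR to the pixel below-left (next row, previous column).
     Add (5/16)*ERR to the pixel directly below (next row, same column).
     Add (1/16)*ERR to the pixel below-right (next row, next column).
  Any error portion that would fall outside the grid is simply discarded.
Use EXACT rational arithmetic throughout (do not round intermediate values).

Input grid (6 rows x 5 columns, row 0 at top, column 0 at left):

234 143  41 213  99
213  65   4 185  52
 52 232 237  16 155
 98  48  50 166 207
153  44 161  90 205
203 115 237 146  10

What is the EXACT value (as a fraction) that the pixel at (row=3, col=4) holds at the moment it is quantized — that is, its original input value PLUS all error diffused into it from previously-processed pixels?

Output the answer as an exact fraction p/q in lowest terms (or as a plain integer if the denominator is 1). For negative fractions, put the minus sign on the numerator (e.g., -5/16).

(0,0): OLD=234 → NEW=255, ERR=-21
(0,1): OLD=2141/16 → NEW=255, ERR=-1939/16
(0,2): OLD=-3077/256 → NEW=0, ERR=-3077/256
(0,3): OLD=850909/4096 → NEW=255, ERR=-193571/4096
(0,4): OLD=5133067/65536 → NEW=0, ERR=5133067/65536
(1,0): OLD=47031/256 → NEW=255, ERR=-18249/256
(1,1): OLD=-15615/2048 → NEW=0, ERR=-15615/2048
(1,2): OLD=-1279723/65536 → NEW=0, ERR=-1279723/65536
(1,3): OLD=46038577/262144 → NEW=255, ERR=-20808143/262144
(1,4): OLD=162719603/4194304 → NEW=0, ERR=162719603/4194304
(2,0): OLD=927131/32768 → NEW=0, ERR=927131/32768
(2,1): OLD=245240153/1048576 → NEW=255, ERR=-22146727/1048576
(2,2): OLD=3461102667/16777216 → NEW=255, ERR=-817087413/16777216
(2,3): OLD=-6458224207/268435456 → NEW=0, ERR=-6458224207/268435456
(2,4): OLD=651275095959/4294967296 → NEW=255, ERR=-443941564521/4294967296
(3,0): OLD=1726067947/16777216 → NEW=0, ERR=1726067947/16777216
(3,1): OLD=10609534095/134217728 → NEW=0, ERR=10609534095/134217728
(3,2): OLD=272870614357/4294967296 → NEW=0, ERR=272870614357/4294967296
(3,3): OLD=1407483803853/8589934592 → NEW=255, ERR=-782949517107/8589934592
(3,4): OLD=18323137929121/137438953472 → NEW=255, ERR=-16723795206239/137438953472
Target (3,4): original=207, with diffused error = 18323137929121/137438953472

Answer: 18323137929121/137438953472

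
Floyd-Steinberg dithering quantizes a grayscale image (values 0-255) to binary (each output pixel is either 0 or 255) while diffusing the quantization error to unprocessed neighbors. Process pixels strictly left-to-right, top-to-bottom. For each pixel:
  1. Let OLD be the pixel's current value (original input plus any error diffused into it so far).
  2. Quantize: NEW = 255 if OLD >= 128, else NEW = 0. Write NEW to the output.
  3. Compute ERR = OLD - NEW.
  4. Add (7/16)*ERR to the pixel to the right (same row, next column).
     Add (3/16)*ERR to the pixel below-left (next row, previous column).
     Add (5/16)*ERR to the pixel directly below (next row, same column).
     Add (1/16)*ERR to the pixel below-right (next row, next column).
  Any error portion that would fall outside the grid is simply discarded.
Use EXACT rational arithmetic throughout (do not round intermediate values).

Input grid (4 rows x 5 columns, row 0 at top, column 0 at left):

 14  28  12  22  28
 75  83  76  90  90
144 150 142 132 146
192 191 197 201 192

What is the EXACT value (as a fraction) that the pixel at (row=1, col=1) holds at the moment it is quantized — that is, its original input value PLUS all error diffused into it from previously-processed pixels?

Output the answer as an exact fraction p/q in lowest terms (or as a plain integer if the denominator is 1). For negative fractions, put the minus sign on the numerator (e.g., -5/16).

Answer: 140405/1024

Derivation:
(0,0): OLD=14 → NEW=0, ERR=14
(0,1): OLD=273/8 → NEW=0, ERR=273/8
(0,2): OLD=3447/128 → NEW=0, ERR=3447/128
(0,3): OLD=69185/2048 → NEW=0, ERR=69185/2048
(0,4): OLD=1401799/32768 → NEW=0, ERR=1401799/32768
(1,0): OLD=10979/128 → NEW=0, ERR=10979/128
(1,1): OLD=140405/1024 → NEW=255, ERR=-120715/1024
Target (1,1): original=83, with diffused error = 140405/1024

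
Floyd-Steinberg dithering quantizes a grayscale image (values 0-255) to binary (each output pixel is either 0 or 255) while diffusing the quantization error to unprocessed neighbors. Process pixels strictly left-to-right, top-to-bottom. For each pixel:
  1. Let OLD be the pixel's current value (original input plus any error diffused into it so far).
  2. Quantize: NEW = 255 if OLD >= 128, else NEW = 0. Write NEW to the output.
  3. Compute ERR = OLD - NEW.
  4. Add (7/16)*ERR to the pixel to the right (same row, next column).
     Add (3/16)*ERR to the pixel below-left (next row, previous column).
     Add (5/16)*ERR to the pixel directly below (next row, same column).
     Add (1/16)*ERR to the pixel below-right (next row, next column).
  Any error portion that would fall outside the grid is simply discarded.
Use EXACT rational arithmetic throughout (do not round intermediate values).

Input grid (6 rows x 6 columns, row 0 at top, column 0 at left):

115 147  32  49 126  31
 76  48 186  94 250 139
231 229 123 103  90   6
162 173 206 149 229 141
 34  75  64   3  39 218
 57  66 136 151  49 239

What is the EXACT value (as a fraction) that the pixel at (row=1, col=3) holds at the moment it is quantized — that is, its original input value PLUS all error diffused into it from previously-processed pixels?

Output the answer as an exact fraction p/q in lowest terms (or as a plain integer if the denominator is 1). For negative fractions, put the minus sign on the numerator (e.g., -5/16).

Answer: 20966089/262144

Derivation:
(0,0): OLD=115 → NEW=0, ERR=115
(0,1): OLD=3157/16 → NEW=255, ERR=-923/16
(0,2): OLD=1731/256 → NEW=0, ERR=1731/256
(0,3): OLD=212821/4096 → NEW=0, ERR=212821/4096
(0,4): OLD=9747283/65536 → NEW=255, ERR=-6964397/65536
(0,5): OLD=-16244923/1048576 → NEW=0, ERR=-16244923/1048576
(1,0): OLD=25887/256 → NEW=0, ERR=25887/256
(1,1): OLD=169305/2048 → NEW=0, ERR=169305/2048
(1,2): OLD=15100621/65536 → NEW=255, ERR=-1611059/65536
(1,3): OLD=20966089/262144 → NEW=0, ERR=20966089/262144
Target (1,3): original=94, with diffused error = 20966089/262144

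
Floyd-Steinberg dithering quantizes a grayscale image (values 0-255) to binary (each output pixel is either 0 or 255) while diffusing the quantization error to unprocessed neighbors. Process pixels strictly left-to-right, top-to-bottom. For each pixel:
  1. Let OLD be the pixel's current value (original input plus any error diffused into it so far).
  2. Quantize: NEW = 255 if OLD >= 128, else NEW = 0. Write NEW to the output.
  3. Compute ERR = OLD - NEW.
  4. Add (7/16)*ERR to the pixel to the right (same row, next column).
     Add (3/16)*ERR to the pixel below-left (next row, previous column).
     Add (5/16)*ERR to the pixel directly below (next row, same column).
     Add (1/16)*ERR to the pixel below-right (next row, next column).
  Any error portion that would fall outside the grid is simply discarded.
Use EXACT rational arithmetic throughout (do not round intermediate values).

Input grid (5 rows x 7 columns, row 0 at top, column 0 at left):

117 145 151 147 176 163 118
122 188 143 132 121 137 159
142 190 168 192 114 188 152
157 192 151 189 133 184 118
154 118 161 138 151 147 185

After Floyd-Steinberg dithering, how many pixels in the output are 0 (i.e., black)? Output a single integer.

(0,0): OLD=117 → NEW=0, ERR=117
(0,1): OLD=3139/16 → NEW=255, ERR=-941/16
(0,2): OLD=32069/256 → NEW=0, ERR=32069/256
(0,3): OLD=826595/4096 → NEW=255, ERR=-217885/4096
(0,4): OLD=10009141/65536 → NEW=255, ERR=-6702539/65536
(0,5): OLD=124000115/1048576 → NEW=0, ERR=124000115/1048576
(0,6): OLD=2847712293/16777216 → NEW=255, ERR=-1430477787/16777216
(1,0): OLD=37769/256 → NEW=255, ERR=-27511/256
(1,1): OLD=314175/2048 → NEW=255, ERR=-208065/2048
(1,2): OLD=8129707/65536 → NEW=0, ERR=8129707/65536
(1,3): OLD=41497807/262144 → NEW=255, ERR=-25348913/262144
(1,4): OLD=1100292237/16777216 → NEW=0, ERR=1100292237/16777216
(1,5): OLD=24195214493/134217728 → NEW=255, ERR=-10030306147/134217728
(1,6): OLD=229890660243/2147483648 → NEW=0, ERR=229890660243/2147483648
(2,0): OLD=2928421/32768 → NEW=0, ERR=2928421/32768
(2,1): OLD=224283239/1048576 → NEW=255, ERR=-43103641/1048576
(2,2): OLD=2756507125/16777216 → NEW=255, ERR=-1521682955/16777216
(2,3): OLD=19079128205/134217728 → NEW=255, ERR=-15146392435/134217728
(2,4): OLD=69865258205/1073741824 → NEW=0, ERR=69865258205/1073741824
(2,5): OLD=7465829323359/34359738368 → NEW=255, ERR=-1295903960481/34359738368
(2,6): OLD=90315050433417/549755813888 → NEW=255, ERR=-49872682108023/549755813888
(3,0): OLD=2973259349/16777216 → NEW=255, ERR=-1304930731/16777216
(3,1): OLD=17945551921/134217728 → NEW=255, ERR=-16279968719/134217728
(3,2): OLD=49243244131/1073741824 → NEW=0, ERR=49243244131/1073741824
(3,3): OLD=774512588197/4294967296 → NEW=255, ERR=-320704072283/4294967296
(3,4): OLD=58571348167253/549755813888 → NEW=0, ERR=58571348167253/549755813888
(3,5): OLD=905480601147727/4398046511104 → NEW=255, ERR=-216021259183793/4398046511104
(3,6): OLD=4630580007415313/70368744177664 → NEW=0, ERR=4630580007415313/70368744177664
(4,0): OLD=229675346395/2147483648 → NEW=0, ERR=229675346395/2147483648
(4,1): OLD=4488207385887/34359738368 → NEW=255, ERR=-4273525897953/34359738368
(4,2): OLD=54610354084401/549755813888 → NEW=0, ERR=54610354084401/549755813888
(4,3): OLD=795904647445611/4398046511104 → NEW=255, ERR=-325597212885909/4398046511104
(4,4): OLD=4856444529873425/35184372088832 → NEW=255, ERR=-4115570352778735/35184372088832
(4,5): OLD=111996473219914321/1125899906842624 → NEW=0, ERR=111996473219914321/1125899906842624
(4,6): OLD=4431783995035741319/18014398509481984 → NEW=255, ERR=-161887624882164601/18014398509481984
Output grid:
  Row 0: .#.##.#  (3 black, running=3)
  Row 1: ##.#.#.  (3 black, running=6)
  Row 2: .###.##  (2 black, running=8)
  Row 3: ##.#.#.  (3 black, running=11)
  Row 4: .#.##.#  (3 black, running=14)

Answer: 14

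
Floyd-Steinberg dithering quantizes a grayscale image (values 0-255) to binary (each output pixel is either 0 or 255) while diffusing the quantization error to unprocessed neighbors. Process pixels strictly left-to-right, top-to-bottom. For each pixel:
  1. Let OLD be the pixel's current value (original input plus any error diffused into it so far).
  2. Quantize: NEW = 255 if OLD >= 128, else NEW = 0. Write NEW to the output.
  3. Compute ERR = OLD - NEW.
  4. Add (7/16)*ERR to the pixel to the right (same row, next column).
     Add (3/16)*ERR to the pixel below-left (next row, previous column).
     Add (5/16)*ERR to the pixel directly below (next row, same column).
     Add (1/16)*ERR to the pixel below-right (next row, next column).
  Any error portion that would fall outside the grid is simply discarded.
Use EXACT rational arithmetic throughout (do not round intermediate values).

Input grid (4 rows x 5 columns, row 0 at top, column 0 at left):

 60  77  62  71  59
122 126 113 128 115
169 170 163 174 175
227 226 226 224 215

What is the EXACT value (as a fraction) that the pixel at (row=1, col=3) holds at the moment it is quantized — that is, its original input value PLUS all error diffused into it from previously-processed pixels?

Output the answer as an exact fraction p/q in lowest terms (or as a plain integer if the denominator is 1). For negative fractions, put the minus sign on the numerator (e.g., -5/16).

Answer: 16184577/65536

Derivation:
(0,0): OLD=60 → NEW=0, ERR=60
(0,1): OLD=413/4 → NEW=0, ERR=413/4
(0,2): OLD=6859/64 → NEW=0, ERR=6859/64
(0,3): OLD=120717/1024 → NEW=0, ERR=120717/1024
(0,4): OLD=1811675/16384 → NEW=0, ERR=1811675/16384
(1,0): OLD=10247/64 → NEW=255, ERR=-6073/64
(1,1): OLD=71985/512 → NEW=255, ERR=-58575/512
(1,2): OLD=2047941/16384 → NEW=0, ERR=2047941/16384
(1,3): OLD=16184577/65536 → NEW=255, ERR=-527103/65536
Target (1,3): original=128, with diffused error = 16184577/65536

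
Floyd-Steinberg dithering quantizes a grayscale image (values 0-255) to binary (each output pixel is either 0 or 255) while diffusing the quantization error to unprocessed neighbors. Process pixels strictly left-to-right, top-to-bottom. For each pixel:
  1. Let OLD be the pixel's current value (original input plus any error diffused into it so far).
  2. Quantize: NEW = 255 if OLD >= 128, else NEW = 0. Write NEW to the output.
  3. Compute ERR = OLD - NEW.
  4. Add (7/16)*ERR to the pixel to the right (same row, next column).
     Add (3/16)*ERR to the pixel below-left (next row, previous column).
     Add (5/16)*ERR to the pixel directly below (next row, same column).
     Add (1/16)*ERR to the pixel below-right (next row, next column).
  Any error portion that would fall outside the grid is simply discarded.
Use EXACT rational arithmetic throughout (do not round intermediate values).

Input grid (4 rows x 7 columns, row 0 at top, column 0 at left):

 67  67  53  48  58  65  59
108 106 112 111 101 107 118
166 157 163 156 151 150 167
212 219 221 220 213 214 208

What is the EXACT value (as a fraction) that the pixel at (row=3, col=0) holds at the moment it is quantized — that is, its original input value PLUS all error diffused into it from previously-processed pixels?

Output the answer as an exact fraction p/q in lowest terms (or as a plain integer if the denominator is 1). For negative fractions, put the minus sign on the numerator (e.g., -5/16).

(0,0): OLD=67 → NEW=0, ERR=67
(0,1): OLD=1541/16 → NEW=0, ERR=1541/16
(0,2): OLD=24355/256 → NEW=0, ERR=24355/256
(0,3): OLD=367093/4096 → NEW=0, ERR=367093/4096
(0,4): OLD=6370739/65536 → NEW=0, ERR=6370739/65536
(0,5): OLD=112752613/1048576 → NEW=0, ERR=112752613/1048576
(0,6): OLD=1779124035/16777216 → NEW=0, ERR=1779124035/16777216
(1,0): OLD=37631/256 → NEW=255, ERR=-27649/256
(1,1): OLD=227065/2048 → NEW=0, ERR=227065/2048
(1,2): OLD=13963117/65536 → NEW=255, ERR=-2748563/65536
(1,3): OLD=37966633/262144 → NEW=255, ERR=-28880087/262144
(1,4): OLD=1827749147/16777216 → NEW=0, ERR=1827749147/16777216
(1,5): OLD=28752664075/134217728 → NEW=255, ERR=-5472856565/134217728
(1,6): OLD=300690370373/2147483648 → NEW=255, ERR=-246917959867/2147483648
(2,0): OLD=5014723/32768 → NEW=255, ERR=-3341117/32768
(2,1): OLD=138857361/1048576 → NEW=255, ERR=-128529519/1048576
(2,2): OLD=1384790771/16777216 → NEW=0, ERR=1384790771/16777216
(2,3): OLD=23553727003/134217728 → NEW=255, ERR=-10671793637/134217728
(2,4): OLD=145736133515/1073741824 → NEW=255, ERR=-128068031605/1073741824
(2,5): OLD=2416377798745/34359738368 → NEW=0, ERR=2416377798745/34359738368
(2,6): OLD=87569377440511/549755813888 → NEW=255, ERR=-52618355100929/549755813888
(3,0): OLD=2636602515/16777216 → NEW=255, ERR=-1641587565/16777216
Target (3,0): original=212, with diffused error = 2636602515/16777216

Answer: 2636602515/16777216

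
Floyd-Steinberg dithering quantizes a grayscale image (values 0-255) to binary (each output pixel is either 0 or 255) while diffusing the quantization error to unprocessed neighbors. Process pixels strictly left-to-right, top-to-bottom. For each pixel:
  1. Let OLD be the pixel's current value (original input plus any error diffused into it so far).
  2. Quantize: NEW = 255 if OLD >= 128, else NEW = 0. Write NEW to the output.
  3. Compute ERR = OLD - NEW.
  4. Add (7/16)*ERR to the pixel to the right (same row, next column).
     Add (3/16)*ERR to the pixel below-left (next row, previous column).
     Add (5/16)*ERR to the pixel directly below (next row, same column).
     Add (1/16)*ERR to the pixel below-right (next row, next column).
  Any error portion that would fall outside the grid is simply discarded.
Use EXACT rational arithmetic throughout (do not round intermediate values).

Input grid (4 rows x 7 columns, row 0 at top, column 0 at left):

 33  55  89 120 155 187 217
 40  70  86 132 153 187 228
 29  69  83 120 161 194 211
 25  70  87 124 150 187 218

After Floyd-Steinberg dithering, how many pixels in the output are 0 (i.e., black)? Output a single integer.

(0,0): OLD=33 → NEW=0, ERR=33
(0,1): OLD=1111/16 → NEW=0, ERR=1111/16
(0,2): OLD=30561/256 → NEW=0, ERR=30561/256
(0,3): OLD=705447/4096 → NEW=255, ERR=-339033/4096
(0,4): OLD=7784849/65536 → NEW=0, ERR=7784849/65536
(0,5): OLD=250577655/1048576 → NEW=255, ERR=-16809225/1048576
(0,6): OLD=3522991297/16777216 → NEW=255, ERR=-755198783/16777216
(1,0): OLD=16213/256 → NEW=0, ERR=16213/256
(1,1): OLD=294611/2048 → NEW=255, ERR=-227629/2048
(1,2): OLD=4161487/65536 → NEW=0, ERR=4161487/65536
(1,3): OLD=42899491/262144 → NEW=255, ERR=-23947229/262144
(1,4): OLD=2381959433/16777216 → NEW=255, ERR=-1896230647/16777216
(1,5): OLD=17653201369/134217728 → NEW=255, ERR=-16572319271/134217728
(1,6): OLD=341260504727/2147483648 → NEW=255, ERR=-206347825513/2147483648
(2,0): OLD=915905/32768 → NEW=0, ERR=915905/32768
(2,1): OLD=65388763/1048576 → NEW=0, ERR=65388763/1048576
(2,2): OLD=1779236433/16777216 → NEW=0, ERR=1779236433/16777216
(2,3): OLD=16190222601/134217728 → NEW=0, ERR=16190222601/134217728
(2,4): OLD=160624630297/1073741824 → NEW=255, ERR=-113179534823/1073741824
(2,5): OLD=2893729214835/34359738368 → NEW=0, ERR=2893729214835/34359738368
(2,6): OLD=115504241459797/549755813888 → NEW=255, ERR=-24683491081643/549755813888
(3,0): OLD=762141489/16777216 → NEW=0, ERR=762141489/16777216
(3,1): OLD=17581613021/134217728 → NEW=255, ERR=-16643907619/134217728
(3,2): OLD=99216805415/1073741824 → NEW=0, ERR=99216805415/1073741824
(3,3): OLD=811690712001/4294967296 → NEW=255, ERR=-283525948479/4294967296
(3,4): OLD=61303078027057/549755813888 → NEW=0, ERR=61303078027057/549755813888
(3,5): OLD=1086745441727395/4398046511104 → NEW=255, ERR=-34756418604125/4398046511104
(3,6): OLD=14480148996735037/70368744177664 → NEW=255, ERR=-3463880768569283/70368744177664
Output grid:
  Row 0: ...#.##  (4 black, running=4)
  Row 1: .#.####  (2 black, running=6)
  Row 2: ....#.#  (5 black, running=11)
  Row 3: .#.#.##  (3 black, running=14)

Answer: 14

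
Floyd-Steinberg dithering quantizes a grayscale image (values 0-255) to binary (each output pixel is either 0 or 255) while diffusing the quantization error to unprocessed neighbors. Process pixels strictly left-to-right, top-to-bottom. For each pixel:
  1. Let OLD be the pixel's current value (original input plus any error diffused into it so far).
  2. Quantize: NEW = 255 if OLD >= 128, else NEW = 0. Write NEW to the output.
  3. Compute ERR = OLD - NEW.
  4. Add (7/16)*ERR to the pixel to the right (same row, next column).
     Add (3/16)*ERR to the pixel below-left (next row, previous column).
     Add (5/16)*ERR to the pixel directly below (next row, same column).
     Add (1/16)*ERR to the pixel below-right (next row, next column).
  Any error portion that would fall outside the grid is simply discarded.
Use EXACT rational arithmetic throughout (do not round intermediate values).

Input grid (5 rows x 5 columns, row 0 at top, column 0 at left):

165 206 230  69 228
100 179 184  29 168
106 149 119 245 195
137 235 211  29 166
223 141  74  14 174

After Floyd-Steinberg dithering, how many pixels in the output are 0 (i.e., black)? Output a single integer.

Answer: 9

Derivation:
(0,0): OLD=165 → NEW=255, ERR=-90
(0,1): OLD=1333/8 → NEW=255, ERR=-707/8
(0,2): OLD=24491/128 → NEW=255, ERR=-8149/128
(0,3): OLD=84269/2048 → NEW=0, ERR=84269/2048
(0,4): OLD=8060987/32768 → NEW=255, ERR=-294853/32768
(1,0): OLD=7079/128 → NEW=0, ERR=7079/128
(1,1): OLD=161809/1024 → NEW=255, ERR=-99311/1024
(1,2): OLD=4058853/32768 → NEW=0, ERR=4058853/32768
(1,3): OLD=11846785/131072 → NEW=0, ERR=11846785/131072
(1,4): OLD=434745187/2097152 → NEW=255, ERR=-100028573/2097152
(2,0): OLD=1721931/16384 → NEW=0, ERR=1721931/16384
(2,1): OLD=100324969/524288 → NEW=255, ERR=-33368471/524288
(2,2): OLD=1180687483/8388608 → NEW=255, ERR=-958407557/8388608
(2,3): OLD=29804185153/134217728 → NEW=255, ERR=-4421335487/134217728
(2,4): OLD=367931927431/2147483648 → NEW=255, ERR=-179676402809/2147483648
(3,0): OLD=1324642843/8388608 → NEW=255, ERR=-814452197/8388608
(3,1): OLD=10588464511/67108864 → NEW=255, ERR=-6524295809/67108864
(3,2): OLD=263299968805/2147483648 → NEW=0, ERR=263299968805/2147483648
(3,3): OLD=212680476541/4294967296 → NEW=0, ERR=212680476541/4294967296
(3,4): OLD=10957949710289/68719476736 → NEW=255, ERR=-6565516857391/68719476736
(4,0): OLD=187293451445/1073741824 → NEW=255, ERR=-86510713675/1073741824
(4,1): OLD=3171085932981/34359738368 → NEW=0, ERR=3171085932981/34359738368
(4,2): OLD=85707421245755/549755813888 → NEW=255, ERR=-54480311295685/549755813888
(4,3): OLD=-212268984335947/8796093022208 → NEW=0, ERR=-212268984335947/8796093022208
(4,4): OLD=19236078910701171/140737488355328 → NEW=255, ERR=-16651980619907469/140737488355328
Output grid:
  Row 0: ###.#  (1 black, running=1)
  Row 1: .#..#  (3 black, running=4)
  Row 2: .####  (1 black, running=5)
  Row 3: ##..#  (2 black, running=7)
  Row 4: #.#.#  (2 black, running=9)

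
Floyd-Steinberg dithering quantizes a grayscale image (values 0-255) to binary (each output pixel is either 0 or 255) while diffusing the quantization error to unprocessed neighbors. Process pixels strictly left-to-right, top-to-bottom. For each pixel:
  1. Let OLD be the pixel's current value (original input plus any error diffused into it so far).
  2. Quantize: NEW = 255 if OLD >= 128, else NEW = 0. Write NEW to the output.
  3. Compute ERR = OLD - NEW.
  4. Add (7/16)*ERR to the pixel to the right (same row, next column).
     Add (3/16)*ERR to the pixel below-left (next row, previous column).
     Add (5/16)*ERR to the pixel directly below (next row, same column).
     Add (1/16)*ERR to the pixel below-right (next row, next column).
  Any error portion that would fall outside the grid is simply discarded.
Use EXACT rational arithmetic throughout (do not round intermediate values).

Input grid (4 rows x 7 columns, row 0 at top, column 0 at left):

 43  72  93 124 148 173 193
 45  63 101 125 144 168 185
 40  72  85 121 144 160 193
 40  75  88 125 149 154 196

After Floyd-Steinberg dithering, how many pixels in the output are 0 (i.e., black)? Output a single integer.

Answer: 15

Derivation:
(0,0): OLD=43 → NEW=0, ERR=43
(0,1): OLD=1453/16 → NEW=0, ERR=1453/16
(0,2): OLD=33979/256 → NEW=255, ERR=-31301/256
(0,3): OLD=288797/4096 → NEW=0, ERR=288797/4096
(0,4): OLD=11720907/65536 → NEW=255, ERR=-4990773/65536
(0,5): OLD=146468237/1048576 → NEW=255, ERR=-120918643/1048576
(0,6): OLD=2391572187/16777216 → NEW=255, ERR=-1886617893/16777216
(1,0): OLD=19319/256 → NEW=0, ERR=19319/256
(1,1): OLD=213313/2048 → NEW=0, ERR=213313/2048
(1,2): OLD=8339797/65536 → NEW=0, ERR=8339797/65536
(1,3): OLD=47392241/262144 → NEW=255, ERR=-19454479/262144
(1,4): OLD=1183107955/16777216 → NEW=0, ERR=1183107955/16777216
(1,5): OLD=18383964643/134217728 → NEW=255, ERR=-15841555997/134217728
(1,6): OLD=195451280877/2147483648 → NEW=0, ERR=195451280877/2147483648
(2,0): OLD=2723419/32768 → NEW=0, ERR=2723419/32768
(2,1): OLD=177720473/1048576 → NEW=255, ERR=-89666407/1048576
(2,2): OLD=1341344779/16777216 → NEW=0, ERR=1341344779/16777216
(2,3): OLD=20664491123/134217728 → NEW=255, ERR=-13561029517/134217728
(2,4): OLD=102074697827/1073741824 → NEW=0, ERR=102074697827/1073741824
(2,5): OLD=6397071089569/34359738368 → NEW=255, ERR=-2364662194271/34359738368
(2,6): OLD=101130900855415/549755813888 → NEW=255, ERR=-39056831686025/549755813888
(3,0): OLD=837836459/16777216 → NEW=0, ERR=837836459/16777216
(3,1): OLD=12121313359/134217728 → NEW=0, ERR=12121313359/134217728
(3,2): OLD=137660578525/1073741824 → NEW=255, ERR=-136143586595/1073741824
(3,3): OLD=261026880123/4294967296 → NEW=0, ERR=261026880123/4294967296
(3,4): OLD=102297463069355/549755813888 → NEW=255, ERR=-37890269472085/549755813888
(3,5): OLD=417642606901553/4398046511104 → NEW=0, ERR=417642606901553/4398046511104
(3,6): OLD=14850822078825327/70368744177664 → NEW=255, ERR=-3093207686478993/70368744177664
Output grid:
  Row 0: ..#.###  (3 black, running=3)
  Row 1: ...#.#.  (5 black, running=8)
  Row 2: .#.#.##  (3 black, running=11)
  Row 3: ..#.#.#  (4 black, running=15)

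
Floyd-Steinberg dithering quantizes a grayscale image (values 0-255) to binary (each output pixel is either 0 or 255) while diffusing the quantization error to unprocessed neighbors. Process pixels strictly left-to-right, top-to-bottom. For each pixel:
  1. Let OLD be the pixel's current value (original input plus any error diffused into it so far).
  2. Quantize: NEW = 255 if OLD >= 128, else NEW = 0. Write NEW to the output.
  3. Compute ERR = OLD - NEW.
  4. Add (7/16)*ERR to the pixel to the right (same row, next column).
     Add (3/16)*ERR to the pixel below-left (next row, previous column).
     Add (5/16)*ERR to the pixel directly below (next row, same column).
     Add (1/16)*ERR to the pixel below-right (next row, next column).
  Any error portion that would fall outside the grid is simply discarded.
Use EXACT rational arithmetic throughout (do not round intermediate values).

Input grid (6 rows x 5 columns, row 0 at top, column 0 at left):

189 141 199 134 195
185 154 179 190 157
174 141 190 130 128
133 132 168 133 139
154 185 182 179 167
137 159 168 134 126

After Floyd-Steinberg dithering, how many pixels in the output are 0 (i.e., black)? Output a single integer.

Answer: 11

Derivation:
(0,0): OLD=189 → NEW=255, ERR=-66
(0,1): OLD=897/8 → NEW=0, ERR=897/8
(0,2): OLD=31751/128 → NEW=255, ERR=-889/128
(0,3): OLD=268209/2048 → NEW=255, ERR=-254031/2048
(0,4): OLD=4611543/32768 → NEW=255, ERR=-3744297/32768
(1,0): OLD=23731/128 → NEW=255, ERR=-8909/128
(1,1): OLD=156837/1024 → NEW=255, ERR=-104283/1024
(1,2): OLD=3801929/32768 → NEW=0, ERR=3801929/32768
(1,3): OLD=23611317/131072 → NEW=255, ERR=-9812043/131072
(1,4): OLD=169424639/2097152 → NEW=0, ERR=169424639/2097152
(2,0): OLD=2181607/16384 → NEW=255, ERR=-1996313/16384
(2,1): OLD=38416029/524288 → NEW=0, ERR=38416029/524288
(2,2): OLD=1995764631/8388608 → NEW=255, ERR=-143330409/8388608
(2,3): OLD=16311527509/134217728 → NEW=0, ERR=16311527509/134217728
(2,4): OLD=433226951955/2147483648 → NEW=255, ERR=-114381378285/2147483648
(3,0): OLD=911522871/8388608 → NEW=0, ERR=911522871/8388608
(3,1): OLD=12859289515/67108864 → NEW=255, ERR=-4253470805/67108864
(3,2): OLD=348531314825/2147483648 → NEW=255, ERR=-199077015415/2147483648
(3,3): OLD=512673947025/4294967296 → NEW=0, ERR=512673947025/4294967296
(3,4): OLD=12518879992917/68719476736 → NEW=255, ERR=-5004586574763/68719476736
(4,0): OLD=189056743321/1073741824 → NEW=255, ERR=-84747421799/1073741824
(4,1): OLD=4125651172825/34359738368 → NEW=0, ERR=4125651172825/34359738368
(4,2): OLD=123135352780631/549755813888 → NEW=255, ERR=-17052379760809/549755813888
(4,3): OLD=1612171525005017/8796093022208 → NEW=255, ERR=-630832195658023/8796093022208
(4,4): OLD=16934356021392495/140737488355328 → NEW=0, ERR=16934356021392495/140737488355328
(5,0): OLD=74133912533291/549755813888 → NEW=255, ERR=-66053820008149/549755813888
(5,1): OLD=585853162528257/4398046511104 → NEW=255, ERR=-535648697803263/4398046511104
(5,2): OLD=13944296006853833/140737488355328 → NEW=0, ERR=13944296006853833/140737488355328
(5,3): OLD=98830582568642151/562949953421312 → NEW=255, ERR=-44721655553792409/562949953421312
(5,4): OLD=1120169377126554557/9007199254740992 → NEW=0, ERR=1120169377126554557/9007199254740992
Output grid:
  Row 0: #.###  (1 black, running=1)
  Row 1: ##.#.  (2 black, running=3)
  Row 2: #.#.#  (2 black, running=5)
  Row 3: .##.#  (2 black, running=7)
  Row 4: #.##.  (2 black, running=9)
  Row 5: ##.#.  (2 black, running=11)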